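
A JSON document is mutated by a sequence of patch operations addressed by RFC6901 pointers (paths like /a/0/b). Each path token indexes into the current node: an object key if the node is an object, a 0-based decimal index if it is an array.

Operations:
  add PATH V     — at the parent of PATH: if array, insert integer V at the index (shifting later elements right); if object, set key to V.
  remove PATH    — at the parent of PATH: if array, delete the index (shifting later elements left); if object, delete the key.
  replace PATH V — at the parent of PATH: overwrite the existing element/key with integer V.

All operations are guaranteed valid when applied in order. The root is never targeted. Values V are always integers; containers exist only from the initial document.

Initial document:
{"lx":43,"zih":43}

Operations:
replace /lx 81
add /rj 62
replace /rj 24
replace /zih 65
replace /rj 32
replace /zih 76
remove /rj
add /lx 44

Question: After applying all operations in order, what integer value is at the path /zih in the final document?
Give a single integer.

Answer: 76

Derivation:
After op 1 (replace /lx 81): {"lx":81,"zih":43}
After op 2 (add /rj 62): {"lx":81,"rj":62,"zih":43}
After op 3 (replace /rj 24): {"lx":81,"rj":24,"zih":43}
After op 4 (replace /zih 65): {"lx":81,"rj":24,"zih":65}
After op 5 (replace /rj 32): {"lx":81,"rj":32,"zih":65}
After op 6 (replace /zih 76): {"lx":81,"rj":32,"zih":76}
After op 7 (remove /rj): {"lx":81,"zih":76}
After op 8 (add /lx 44): {"lx":44,"zih":76}
Value at /zih: 76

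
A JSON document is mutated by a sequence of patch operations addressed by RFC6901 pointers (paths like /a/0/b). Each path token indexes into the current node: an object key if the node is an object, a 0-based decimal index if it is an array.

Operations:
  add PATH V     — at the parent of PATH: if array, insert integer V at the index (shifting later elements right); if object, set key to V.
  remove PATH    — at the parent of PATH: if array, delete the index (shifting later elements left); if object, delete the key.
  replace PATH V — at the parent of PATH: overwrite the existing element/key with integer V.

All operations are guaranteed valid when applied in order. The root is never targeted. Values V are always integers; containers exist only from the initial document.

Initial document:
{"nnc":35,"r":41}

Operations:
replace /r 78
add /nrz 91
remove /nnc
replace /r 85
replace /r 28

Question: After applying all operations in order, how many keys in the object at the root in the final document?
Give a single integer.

After op 1 (replace /r 78): {"nnc":35,"r":78}
After op 2 (add /nrz 91): {"nnc":35,"nrz":91,"r":78}
After op 3 (remove /nnc): {"nrz":91,"r":78}
After op 4 (replace /r 85): {"nrz":91,"r":85}
After op 5 (replace /r 28): {"nrz":91,"r":28}
Size at the root: 2

Answer: 2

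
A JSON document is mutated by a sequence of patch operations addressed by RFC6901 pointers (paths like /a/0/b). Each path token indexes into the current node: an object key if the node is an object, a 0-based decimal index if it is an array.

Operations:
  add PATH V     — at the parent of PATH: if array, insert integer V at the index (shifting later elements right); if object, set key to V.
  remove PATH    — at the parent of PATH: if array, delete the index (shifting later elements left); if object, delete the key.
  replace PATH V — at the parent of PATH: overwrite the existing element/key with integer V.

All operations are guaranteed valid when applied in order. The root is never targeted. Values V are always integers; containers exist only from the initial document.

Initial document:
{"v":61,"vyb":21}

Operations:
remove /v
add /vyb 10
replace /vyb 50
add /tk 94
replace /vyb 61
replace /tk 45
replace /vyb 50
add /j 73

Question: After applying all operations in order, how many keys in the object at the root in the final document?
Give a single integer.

After op 1 (remove /v): {"vyb":21}
After op 2 (add /vyb 10): {"vyb":10}
After op 3 (replace /vyb 50): {"vyb":50}
After op 4 (add /tk 94): {"tk":94,"vyb":50}
After op 5 (replace /vyb 61): {"tk":94,"vyb":61}
After op 6 (replace /tk 45): {"tk":45,"vyb":61}
After op 7 (replace /vyb 50): {"tk":45,"vyb":50}
After op 8 (add /j 73): {"j":73,"tk":45,"vyb":50}
Size at the root: 3

Answer: 3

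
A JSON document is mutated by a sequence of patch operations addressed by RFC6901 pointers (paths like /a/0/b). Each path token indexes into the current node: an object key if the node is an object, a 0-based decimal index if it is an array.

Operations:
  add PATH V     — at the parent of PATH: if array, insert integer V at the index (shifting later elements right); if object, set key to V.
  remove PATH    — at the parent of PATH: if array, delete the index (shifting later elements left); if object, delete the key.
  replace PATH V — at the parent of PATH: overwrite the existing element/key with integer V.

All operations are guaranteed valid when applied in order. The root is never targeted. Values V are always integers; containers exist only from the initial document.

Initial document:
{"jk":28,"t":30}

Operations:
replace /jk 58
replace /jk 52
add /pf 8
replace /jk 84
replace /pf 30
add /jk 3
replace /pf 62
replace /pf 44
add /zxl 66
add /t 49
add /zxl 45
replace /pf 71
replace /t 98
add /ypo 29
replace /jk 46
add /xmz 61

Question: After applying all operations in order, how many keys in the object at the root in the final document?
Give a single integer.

Answer: 6

Derivation:
After op 1 (replace /jk 58): {"jk":58,"t":30}
After op 2 (replace /jk 52): {"jk":52,"t":30}
After op 3 (add /pf 8): {"jk":52,"pf":8,"t":30}
After op 4 (replace /jk 84): {"jk":84,"pf":8,"t":30}
After op 5 (replace /pf 30): {"jk":84,"pf":30,"t":30}
After op 6 (add /jk 3): {"jk":3,"pf":30,"t":30}
After op 7 (replace /pf 62): {"jk":3,"pf":62,"t":30}
After op 8 (replace /pf 44): {"jk":3,"pf":44,"t":30}
After op 9 (add /zxl 66): {"jk":3,"pf":44,"t":30,"zxl":66}
After op 10 (add /t 49): {"jk":3,"pf":44,"t":49,"zxl":66}
After op 11 (add /zxl 45): {"jk":3,"pf":44,"t":49,"zxl":45}
After op 12 (replace /pf 71): {"jk":3,"pf":71,"t":49,"zxl":45}
After op 13 (replace /t 98): {"jk":3,"pf":71,"t":98,"zxl":45}
After op 14 (add /ypo 29): {"jk":3,"pf":71,"t":98,"ypo":29,"zxl":45}
After op 15 (replace /jk 46): {"jk":46,"pf":71,"t":98,"ypo":29,"zxl":45}
After op 16 (add /xmz 61): {"jk":46,"pf":71,"t":98,"xmz":61,"ypo":29,"zxl":45}
Size at the root: 6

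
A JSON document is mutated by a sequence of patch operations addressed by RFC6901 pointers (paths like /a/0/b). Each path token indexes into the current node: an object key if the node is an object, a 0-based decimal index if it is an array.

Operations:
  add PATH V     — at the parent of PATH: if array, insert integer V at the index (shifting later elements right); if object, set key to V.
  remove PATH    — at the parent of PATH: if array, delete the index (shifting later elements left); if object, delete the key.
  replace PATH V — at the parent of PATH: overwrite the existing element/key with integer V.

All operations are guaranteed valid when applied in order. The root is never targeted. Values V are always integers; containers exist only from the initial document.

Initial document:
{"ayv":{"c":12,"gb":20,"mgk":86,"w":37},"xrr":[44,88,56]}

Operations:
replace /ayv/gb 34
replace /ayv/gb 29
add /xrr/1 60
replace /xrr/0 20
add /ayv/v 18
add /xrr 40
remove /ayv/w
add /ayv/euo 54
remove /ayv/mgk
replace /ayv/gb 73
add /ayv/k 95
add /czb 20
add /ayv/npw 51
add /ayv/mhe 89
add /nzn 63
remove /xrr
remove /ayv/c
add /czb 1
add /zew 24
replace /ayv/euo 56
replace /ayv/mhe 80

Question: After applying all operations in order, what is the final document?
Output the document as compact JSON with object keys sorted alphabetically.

Answer: {"ayv":{"euo":56,"gb":73,"k":95,"mhe":80,"npw":51,"v":18},"czb":1,"nzn":63,"zew":24}

Derivation:
After op 1 (replace /ayv/gb 34): {"ayv":{"c":12,"gb":34,"mgk":86,"w":37},"xrr":[44,88,56]}
After op 2 (replace /ayv/gb 29): {"ayv":{"c":12,"gb":29,"mgk":86,"w":37},"xrr":[44,88,56]}
After op 3 (add /xrr/1 60): {"ayv":{"c":12,"gb":29,"mgk":86,"w":37},"xrr":[44,60,88,56]}
After op 4 (replace /xrr/0 20): {"ayv":{"c":12,"gb":29,"mgk":86,"w":37},"xrr":[20,60,88,56]}
After op 5 (add /ayv/v 18): {"ayv":{"c":12,"gb":29,"mgk":86,"v":18,"w":37},"xrr":[20,60,88,56]}
After op 6 (add /xrr 40): {"ayv":{"c":12,"gb":29,"mgk":86,"v":18,"w":37},"xrr":40}
After op 7 (remove /ayv/w): {"ayv":{"c":12,"gb":29,"mgk":86,"v":18},"xrr":40}
After op 8 (add /ayv/euo 54): {"ayv":{"c":12,"euo":54,"gb":29,"mgk":86,"v":18},"xrr":40}
After op 9 (remove /ayv/mgk): {"ayv":{"c":12,"euo":54,"gb":29,"v":18},"xrr":40}
After op 10 (replace /ayv/gb 73): {"ayv":{"c":12,"euo":54,"gb":73,"v":18},"xrr":40}
After op 11 (add /ayv/k 95): {"ayv":{"c":12,"euo":54,"gb":73,"k":95,"v":18},"xrr":40}
After op 12 (add /czb 20): {"ayv":{"c":12,"euo":54,"gb":73,"k":95,"v":18},"czb":20,"xrr":40}
After op 13 (add /ayv/npw 51): {"ayv":{"c":12,"euo":54,"gb":73,"k":95,"npw":51,"v":18},"czb":20,"xrr":40}
After op 14 (add /ayv/mhe 89): {"ayv":{"c":12,"euo":54,"gb":73,"k":95,"mhe":89,"npw":51,"v":18},"czb":20,"xrr":40}
After op 15 (add /nzn 63): {"ayv":{"c":12,"euo":54,"gb":73,"k":95,"mhe":89,"npw":51,"v":18},"czb":20,"nzn":63,"xrr":40}
After op 16 (remove /xrr): {"ayv":{"c":12,"euo":54,"gb":73,"k":95,"mhe":89,"npw":51,"v":18},"czb":20,"nzn":63}
After op 17 (remove /ayv/c): {"ayv":{"euo":54,"gb":73,"k":95,"mhe":89,"npw":51,"v":18},"czb":20,"nzn":63}
After op 18 (add /czb 1): {"ayv":{"euo":54,"gb":73,"k":95,"mhe":89,"npw":51,"v":18},"czb":1,"nzn":63}
After op 19 (add /zew 24): {"ayv":{"euo":54,"gb":73,"k":95,"mhe":89,"npw":51,"v":18},"czb":1,"nzn":63,"zew":24}
After op 20 (replace /ayv/euo 56): {"ayv":{"euo":56,"gb":73,"k":95,"mhe":89,"npw":51,"v":18},"czb":1,"nzn":63,"zew":24}
After op 21 (replace /ayv/mhe 80): {"ayv":{"euo":56,"gb":73,"k":95,"mhe":80,"npw":51,"v":18},"czb":1,"nzn":63,"zew":24}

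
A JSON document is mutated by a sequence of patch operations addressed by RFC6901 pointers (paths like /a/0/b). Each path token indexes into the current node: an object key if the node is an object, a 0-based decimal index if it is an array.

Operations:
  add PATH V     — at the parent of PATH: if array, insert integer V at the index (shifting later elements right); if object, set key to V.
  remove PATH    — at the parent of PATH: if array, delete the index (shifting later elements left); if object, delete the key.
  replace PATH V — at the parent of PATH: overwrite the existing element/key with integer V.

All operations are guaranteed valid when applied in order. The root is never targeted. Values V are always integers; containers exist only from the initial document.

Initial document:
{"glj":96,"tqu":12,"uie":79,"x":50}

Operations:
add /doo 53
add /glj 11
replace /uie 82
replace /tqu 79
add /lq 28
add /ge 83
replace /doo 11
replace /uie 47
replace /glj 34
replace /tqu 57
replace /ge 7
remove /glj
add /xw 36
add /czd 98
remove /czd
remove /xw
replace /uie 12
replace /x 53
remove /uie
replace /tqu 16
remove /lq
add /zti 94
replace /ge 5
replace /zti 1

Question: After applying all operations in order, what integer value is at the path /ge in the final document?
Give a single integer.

After op 1 (add /doo 53): {"doo":53,"glj":96,"tqu":12,"uie":79,"x":50}
After op 2 (add /glj 11): {"doo":53,"glj":11,"tqu":12,"uie":79,"x":50}
After op 3 (replace /uie 82): {"doo":53,"glj":11,"tqu":12,"uie":82,"x":50}
After op 4 (replace /tqu 79): {"doo":53,"glj":11,"tqu":79,"uie":82,"x":50}
After op 5 (add /lq 28): {"doo":53,"glj":11,"lq":28,"tqu":79,"uie":82,"x":50}
After op 6 (add /ge 83): {"doo":53,"ge":83,"glj":11,"lq":28,"tqu":79,"uie":82,"x":50}
After op 7 (replace /doo 11): {"doo":11,"ge":83,"glj":11,"lq":28,"tqu":79,"uie":82,"x":50}
After op 8 (replace /uie 47): {"doo":11,"ge":83,"glj":11,"lq":28,"tqu":79,"uie":47,"x":50}
After op 9 (replace /glj 34): {"doo":11,"ge":83,"glj":34,"lq":28,"tqu":79,"uie":47,"x":50}
After op 10 (replace /tqu 57): {"doo":11,"ge":83,"glj":34,"lq":28,"tqu":57,"uie":47,"x":50}
After op 11 (replace /ge 7): {"doo":11,"ge":7,"glj":34,"lq":28,"tqu":57,"uie":47,"x":50}
After op 12 (remove /glj): {"doo":11,"ge":7,"lq":28,"tqu":57,"uie":47,"x":50}
After op 13 (add /xw 36): {"doo":11,"ge":7,"lq":28,"tqu":57,"uie":47,"x":50,"xw":36}
After op 14 (add /czd 98): {"czd":98,"doo":11,"ge":7,"lq":28,"tqu":57,"uie":47,"x":50,"xw":36}
After op 15 (remove /czd): {"doo":11,"ge":7,"lq":28,"tqu":57,"uie":47,"x":50,"xw":36}
After op 16 (remove /xw): {"doo":11,"ge":7,"lq":28,"tqu":57,"uie":47,"x":50}
After op 17 (replace /uie 12): {"doo":11,"ge":7,"lq":28,"tqu":57,"uie":12,"x":50}
After op 18 (replace /x 53): {"doo":11,"ge":7,"lq":28,"tqu":57,"uie":12,"x":53}
After op 19 (remove /uie): {"doo":11,"ge":7,"lq":28,"tqu":57,"x":53}
After op 20 (replace /tqu 16): {"doo":11,"ge":7,"lq":28,"tqu":16,"x":53}
After op 21 (remove /lq): {"doo":11,"ge":7,"tqu":16,"x":53}
After op 22 (add /zti 94): {"doo":11,"ge":7,"tqu":16,"x":53,"zti":94}
After op 23 (replace /ge 5): {"doo":11,"ge":5,"tqu":16,"x":53,"zti":94}
After op 24 (replace /zti 1): {"doo":11,"ge":5,"tqu":16,"x":53,"zti":1}
Value at /ge: 5

Answer: 5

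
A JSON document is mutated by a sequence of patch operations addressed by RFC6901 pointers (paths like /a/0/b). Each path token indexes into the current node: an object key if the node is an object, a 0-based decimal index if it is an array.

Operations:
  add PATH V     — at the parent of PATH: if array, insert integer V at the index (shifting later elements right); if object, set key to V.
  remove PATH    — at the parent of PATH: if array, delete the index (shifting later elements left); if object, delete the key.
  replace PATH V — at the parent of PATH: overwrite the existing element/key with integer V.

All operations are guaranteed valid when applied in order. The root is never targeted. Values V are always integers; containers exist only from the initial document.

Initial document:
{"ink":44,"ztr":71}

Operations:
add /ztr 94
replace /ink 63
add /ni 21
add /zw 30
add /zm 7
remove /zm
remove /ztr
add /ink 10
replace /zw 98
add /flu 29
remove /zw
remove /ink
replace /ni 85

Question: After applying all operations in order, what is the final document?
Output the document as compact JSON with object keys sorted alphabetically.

After op 1 (add /ztr 94): {"ink":44,"ztr":94}
After op 2 (replace /ink 63): {"ink":63,"ztr":94}
After op 3 (add /ni 21): {"ink":63,"ni":21,"ztr":94}
After op 4 (add /zw 30): {"ink":63,"ni":21,"ztr":94,"zw":30}
After op 5 (add /zm 7): {"ink":63,"ni":21,"zm":7,"ztr":94,"zw":30}
After op 6 (remove /zm): {"ink":63,"ni":21,"ztr":94,"zw":30}
After op 7 (remove /ztr): {"ink":63,"ni":21,"zw":30}
After op 8 (add /ink 10): {"ink":10,"ni":21,"zw":30}
After op 9 (replace /zw 98): {"ink":10,"ni":21,"zw":98}
After op 10 (add /flu 29): {"flu":29,"ink":10,"ni":21,"zw":98}
After op 11 (remove /zw): {"flu":29,"ink":10,"ni":21}
After op 12 (remove /ink): {"flu":29,"ni":21}
After op 13 (replace /ni 85): {"flu":29,"ni":85}

Answer: {"flu":29,"ni":85}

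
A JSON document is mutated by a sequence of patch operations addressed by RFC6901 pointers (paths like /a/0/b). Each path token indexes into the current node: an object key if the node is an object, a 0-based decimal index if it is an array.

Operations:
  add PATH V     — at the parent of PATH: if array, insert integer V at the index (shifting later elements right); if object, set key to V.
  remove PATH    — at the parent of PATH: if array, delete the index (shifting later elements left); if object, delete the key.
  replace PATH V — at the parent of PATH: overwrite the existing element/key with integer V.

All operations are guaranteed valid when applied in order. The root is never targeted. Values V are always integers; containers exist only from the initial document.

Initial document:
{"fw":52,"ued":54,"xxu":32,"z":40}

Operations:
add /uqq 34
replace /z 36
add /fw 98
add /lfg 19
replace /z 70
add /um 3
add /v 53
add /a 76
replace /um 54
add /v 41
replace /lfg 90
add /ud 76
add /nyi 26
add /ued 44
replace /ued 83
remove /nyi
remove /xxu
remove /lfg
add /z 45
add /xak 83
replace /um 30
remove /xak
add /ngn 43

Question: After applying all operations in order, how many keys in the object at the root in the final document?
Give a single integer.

Answer: 9

Derivation:
After op 1 (add /uqq 34): {"fw":52,"ued":54,"uqq":34,"xxu":32,"z":40}
After op 2 (replace /z 36): {"fw":52,"ued":54,"uqq":34,"xxu":32,"z":36}
After op 3 (add /fw 98): {"fw":98,"ued":54,"uqq":34,"xxu":32,"z":36}
After op 4 (add /lfg 19): {"fw":98,"lfg":19,"ued":54,"uqq":34,"xxu":32,"z":36}
After op 5 (replace /z 70): {"fw":98,"lfg":19,"ued":54,"uqq":34,"xxu":32,"z":70}
After op 6 (add /um 3): {"fw":98,"lfg":19,"ued":54,"um":3,"uqq":34,"xxu":32,"z":70}
After op 7 (add /v 53): {"fw":98,"lfg":19,"ued":54,"um":3,"uqq":34,"v":53,"xxu":32,"z":70}
After op 8 (add /a 76): {"a":76,"fw":98,"lfg":19,"ued":54,"um":3,"uqq":34,"v":53,"xxu":32,"z":70}
After op 9 (replace /um 54): {"a":76,"fw":98,"lfg":19,"ued":54,"um":54,"uqq":34,"v":53,"xxu":32,"z":70}
After op 10 (add /v 41): {"a":76,"fw":98,"lfg":19,"ued":54,"um":54,"uqq":34,"v":41,"xxu":32,"z":70}
After op 11 (replace /lfg 90): {"a":76,"fw":98,"lfg":90,"ued":54,"um":54,"uqq":34,"v":41,"xxu":32,"z":70}
After op 12 (add /ud 76): {"a":76,"fw":98,"lfg":90,"ud":76,"ued":54,"um":54,"uqq":34,"v":41,"xxu":32,"z":70}
After op 13 (add /nyi 26): {"a":76,"fw":98,"lfg":90,"nyi":26,"ud":76,"ued":54,"um":54,"uqq":34,"v":41,"xxu":32,"z":70}
After op 14 (add /ued 44): {"a":76,"fw":98,"lfg":90,"nyi":26,"ud":76,"ued":44,"um":54,"uqq":34,"v":41,"xxu":32,"z":70}
After op 15 (replace /ued 83): {"a":76,"fw":98,"lfg":90,"nyi":26,"ud":76,"ued":83,"um":54,"uqq":34,"v":41,"xxu":32,"z":70}
After op 16 (remove /nyi): {"a":76,"fw":98,"lfg":90,"ud":76,"ued":83,"um":54,"uqq":34,"v":41,"xxu":32,"z":70}
After op 17 (remove /xxu): {"a":76,"fw":98,"lfg":90,"ud":76,"ued":83,"um":54,"uqq":34,"v":41,"z":70}
After op 18 (remove /lfg): {"a":76,"fw":98,"ud":76,"ued":83,"um":54,"uqq":34,"v":41,"z":70}
After op 19 (add /z 45): {"a":76,"fw":98,"ud":76,"ued":83,"um":54,"uqq":34,"v":41,"z":45}
After op 20 (add /xak 83): {"a":76,"fw":98,"ud":76,"ued":83,"um":54,"uqq":34,"v":41,"xak":83,"z":45}
After op 21 (replace /um 30): {"a":76,"fw":98,"ud":76,"ued":83,"um":30,"uqq":34,"v":41,"xak":83,"z":45}
After op 22 (remove /xak): {"a":76,"fw":98,"ud":76,"ued":83,"um":30,"uqq":34,"v":41,"z":45}
After op 23 (add /ngn 43): {"a":76,"fw":98,"ngn":43,"ud":76,"ued":83,"um":30,"uqq":34,"v":41,"z":45}
Size at the root: 9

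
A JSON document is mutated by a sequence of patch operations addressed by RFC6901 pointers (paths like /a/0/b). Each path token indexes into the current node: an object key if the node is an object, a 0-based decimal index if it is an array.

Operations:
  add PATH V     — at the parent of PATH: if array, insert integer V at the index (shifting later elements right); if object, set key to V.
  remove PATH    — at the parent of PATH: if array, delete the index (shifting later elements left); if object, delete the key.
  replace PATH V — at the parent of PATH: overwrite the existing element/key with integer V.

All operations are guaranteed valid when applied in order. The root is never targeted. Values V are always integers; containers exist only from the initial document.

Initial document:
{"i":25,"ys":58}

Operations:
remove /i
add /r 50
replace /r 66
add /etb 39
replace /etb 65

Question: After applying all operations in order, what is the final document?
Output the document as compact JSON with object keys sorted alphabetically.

After op 1 (remove /i): {"ys":58}
After op 2 (add /r 50): {"r":50,"ys":58}
After op 3 (replace /r 66): {"r":66,"ys":58}
After op 4 (add /etb 39): {"etb":39,"r":66,"ys":58}
After op 5 (replace /etb 65): {"etb":65,"r":66,"ys":58}

Answer: {"etb":65,"r":66,"ys":58}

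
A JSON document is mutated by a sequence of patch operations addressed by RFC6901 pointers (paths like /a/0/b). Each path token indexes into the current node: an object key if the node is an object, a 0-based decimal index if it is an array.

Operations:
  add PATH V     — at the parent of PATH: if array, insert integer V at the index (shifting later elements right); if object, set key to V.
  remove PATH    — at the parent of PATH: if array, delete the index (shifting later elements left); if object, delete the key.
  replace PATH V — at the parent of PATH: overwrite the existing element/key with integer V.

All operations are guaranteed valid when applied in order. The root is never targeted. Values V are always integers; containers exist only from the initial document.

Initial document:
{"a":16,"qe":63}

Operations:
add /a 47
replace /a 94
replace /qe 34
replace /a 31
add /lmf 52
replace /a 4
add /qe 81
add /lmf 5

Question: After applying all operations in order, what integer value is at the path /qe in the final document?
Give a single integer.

Answer: 81

Derivation:
After op 1 (add /a 47): {"a":47,"qe":63}
After op 2 (replace /a 94): {"a":94,"qe":63}
After op 3 (replace /qe 34): {"a":94,"qe":34}
After op 4 (replace /a 31): {"a":31,"qe":34}
After op 5 (add /lmf 52): {"a":31,"lmf":52,"qe":34}
After op 6 (replace /a 4): {"a":4,"lmf":52,"qe":34}
After op 7 (add /qe 81): {"a":4,"lmf":52,"qe":81}
After op 8 (add /lmf 5): {"a":4,"lmf":5,"qe":81}
Value at /qe: 81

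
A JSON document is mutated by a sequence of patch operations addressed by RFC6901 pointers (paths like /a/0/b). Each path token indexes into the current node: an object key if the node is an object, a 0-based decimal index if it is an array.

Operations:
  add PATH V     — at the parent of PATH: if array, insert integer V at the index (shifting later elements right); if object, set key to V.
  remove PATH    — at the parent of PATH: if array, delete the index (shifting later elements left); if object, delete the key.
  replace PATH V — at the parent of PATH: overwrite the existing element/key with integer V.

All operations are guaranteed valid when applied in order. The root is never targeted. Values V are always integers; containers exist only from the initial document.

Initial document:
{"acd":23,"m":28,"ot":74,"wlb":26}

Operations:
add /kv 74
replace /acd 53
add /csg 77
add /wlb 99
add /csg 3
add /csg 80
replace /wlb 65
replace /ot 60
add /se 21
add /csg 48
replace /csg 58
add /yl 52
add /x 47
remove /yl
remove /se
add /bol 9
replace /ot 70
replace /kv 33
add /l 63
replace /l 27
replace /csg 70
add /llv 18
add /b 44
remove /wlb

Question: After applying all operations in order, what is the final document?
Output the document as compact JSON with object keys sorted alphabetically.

Answer: {"acd":53,"b":44,"bol":9,"csg":70,"kv":33,"l":27,"llv":18,"m":28,"ot":70,"x":47}

Derivation:
After op 1 (add /kv 74): {"acd":23,"kv":74,"m":28,"ot":74,"wlb":26}
After op 2 (replace /acd 53): {"acd":53,"kv":74,"m":28,"ot":74,"wlb":26}
After op 3 (add /csg 77): {"acd":53,"csg":77,"kv":74,"m":28,"ot":74,"wlb":26}
After op 4 (add /wlb 99): {"acd":53,"csg":77,"kv":74,"m":28,"ot":74,"wlb":99}
After op 5 (add /csg 3): {"acd":53,"csg":3,"kv":74,"m":28,"ot":74,"wlb":99}
After op 6 (add /csg 80): {"acd":53,"csg":80,"kv":74,"m":28,"ot":74,"wlb":99}
After op 7 (replace /wlb 65): {"acd":53,"csg":80,"kv":74,"m":28,"ot":74,"wlb":65}
After op 8 (replace /ot 60): {"acd":53,"csg":80,"kv":74,"m":28,"ot":60,"wlb":65}
After op 9 (add /se 21): {"acd":53,"csg":80,"kv":74,"m":28,"ot":60,"se":21,"wlb":65}
After op 10 (add /csg 48): {"acd":53,"csg":48,"kv":74,"m":28,"ot":60,"se":21,"wlb":65}
After op 11 (replace /csg 58): {"acd":53,"csg":58,"kv":74,"m":28,"ot":60,"se":21,"wlb":65}
After op 12 (add /yl 52): {"acd":53,"csg":58,"kv":74,"m":28,"ot":60,"se":21,"wlb":65,"yl":52}
After op 13 (add /x 47): {"acd":53,"csg":58,"kv":74,"m":28,"ot":60,"se":21,"wlb":65,"x":47,"yl":52}
After op 14 (remove /yl): {"acd":53,"csg":58,"kv":74,"m":28,"ot":60,"se":21,"wlb":65,"x":47}
After op 15 (remove /se): {"acd":53,"csg":58,"kv":74,"m":28,"ot":60,"wlb":65,"x":47}
After op 16 (add /bol 9): {"acd":53,"bol":9,"csg":58,"kv":74,"m":28,"ot":60,"wlb":65,"x":47}
After op 17 (replace /ot 70): {"acd":53,"bol":9,"csg":58,"kv":74,"m":28,"ot":70,"wlb":65,"x":47}
After op 18 (replace /kv 33): {"acd":53,"bol":9,"csg":58,"kv":33,"m":28,"ot":70,"wlb":65,"x":47}
After op 19 (add /l 63): {"acd":53,"bol":9,"csg":58,"kv":33,"l":63,"m":28,"ot":70,"wlb":65,"x":47}
After op 20 (replace /l 27): {"acd":53,"bol":9,"csg":58,"kv":33,"l":27,"m":28,"ot":70,"wlb":65,"x":47}
After op 21 (replace /csg 70): {"acd":53,"bol":9,"csg":70,"kv":33,"l":27,"m":28,"ot":70,"wlb":65,"x":47}
After op 22 (add /llv 18): {"acd":53,"bol":9,"csg":70,"kv":33,"l":27,"llv":18,"m":28,"ot":70,"wlb":65,"x":47}
After op 23 (add /b 44): {"acd":53,"b":44,"bol":9,"csg":70,"kv":33,"l":27,"llv":18,"m":28,"ot":70,"wlb":65,"x":47}
After op 24 (remove /wlb): {"acd":53,"b":44,"bol":9,"csg":70,"kv":33,"l":27,"llv":18,"m":28,"ot":70,"x":47}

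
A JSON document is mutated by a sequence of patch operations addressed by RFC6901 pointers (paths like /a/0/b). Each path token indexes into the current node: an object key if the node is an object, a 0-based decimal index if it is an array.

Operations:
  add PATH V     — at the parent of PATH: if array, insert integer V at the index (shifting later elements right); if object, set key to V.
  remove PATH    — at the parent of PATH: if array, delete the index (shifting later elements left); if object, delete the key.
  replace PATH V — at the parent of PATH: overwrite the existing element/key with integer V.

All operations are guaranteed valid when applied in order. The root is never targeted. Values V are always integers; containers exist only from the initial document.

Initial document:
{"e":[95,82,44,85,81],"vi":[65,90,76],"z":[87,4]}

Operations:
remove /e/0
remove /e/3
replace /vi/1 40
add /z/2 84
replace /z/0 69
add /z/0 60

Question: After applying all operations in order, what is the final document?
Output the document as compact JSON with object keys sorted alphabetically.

Answer: {"e":[82,44,85],"vi":[65,40,76],"z":[60,69,4,84]}

Derivation:
After op 1 (remove /e/0): {"e":[82,44,85,81],"vi":[65,90,76],"z":[87,4]}
After op 2 (remove /e/3): {"e":[82,44,85],"vi":[65,90,76],"z":[87,4]}
After op 3 (replace /vi/1 40): {"e":[82,44,85],"vi":[65,40,76],"z":[87,4]}
After op 4 (add /z/2 84): {"e":[82,44,85],"vi":[65,40,76],"z":[87,4,84]}
After op 5 (replace /z/0 69): {"e":[82,44,85],"vi":[65,40,76],"z":[69,4,84]}
After op 6 (add /z/0 60): {"e":[82,44,85],"vi":[65,40,76],"z":[60,69,4,84]}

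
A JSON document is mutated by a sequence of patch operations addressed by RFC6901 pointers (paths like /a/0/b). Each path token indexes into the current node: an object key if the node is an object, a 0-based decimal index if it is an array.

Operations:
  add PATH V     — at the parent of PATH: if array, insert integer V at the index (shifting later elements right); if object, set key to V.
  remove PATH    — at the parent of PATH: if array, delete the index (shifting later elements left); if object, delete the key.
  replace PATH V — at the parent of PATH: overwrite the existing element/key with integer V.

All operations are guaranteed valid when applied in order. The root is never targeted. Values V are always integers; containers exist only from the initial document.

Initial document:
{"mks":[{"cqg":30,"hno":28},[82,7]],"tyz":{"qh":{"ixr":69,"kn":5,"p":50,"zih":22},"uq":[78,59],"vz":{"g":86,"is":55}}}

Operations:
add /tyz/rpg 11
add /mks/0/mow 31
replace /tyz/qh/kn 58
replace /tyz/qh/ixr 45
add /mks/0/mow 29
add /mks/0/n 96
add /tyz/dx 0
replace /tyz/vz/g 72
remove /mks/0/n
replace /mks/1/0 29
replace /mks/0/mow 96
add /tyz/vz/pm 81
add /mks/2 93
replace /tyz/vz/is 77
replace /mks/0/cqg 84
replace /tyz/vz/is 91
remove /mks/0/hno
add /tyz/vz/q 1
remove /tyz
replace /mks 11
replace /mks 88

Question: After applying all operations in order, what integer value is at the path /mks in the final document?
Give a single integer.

After op 1 (add /tyz/rpg 11): {"mks":[{"cqg":30,"hno":28},[82,7]],"tyz":{"qh":{"ixr":69,"kn":5,"p":50,"zih":22},"rpg":11,"uq":[78,59],"vz":{"g":86,"is":55}}}
After op 2 (add /mks/0/mow 31): {"mks":[{"cqg":30,"hno":28,"mow":31},[82,7]],"tyz":{"qh":{"ixr":69,"kn":5,"p":50,"zih":22},"rpg":11,"uq":[78,59],"vz":{"g":86,"is":55}}}
After op 3 (replace /tyz/qh/kn 58): {"mks":[{"cqg":30,"hno":28,"mow":31},[82,7]],"tyz":{"qh":{"ixr":69,"kn":58,"p":50,"zih":22},"rpg":11,"uq":[78,59],"vz":{"g":86,"is":55}}}
After op 4 (replace /tyz/qh/ixr 45): {"mks":[{"cqg":30,"hno":28,"mow":31},[82,7]],"tyz":{"qh":{"ixr":45,"kn":58,"p":50,"zih":22},"rpg":11,"uq":[78,59],"vz":{"g":86,"is":55}}}
After op 5 (add /mks/0/mow 29): {"mks":[{"cqg":30,"hno":28,"mow":29},[82,7]],"tyz":{"qh":{"ixr":45,"kn":58,"p":50,"zih":22},"rpg":11,"uq":[78,59],"vz":{"g":86,"is":55}}}
After op 6 (add /mks/0/n 96): {"mks":[{"cqg":30,"hno":28,"mow":29,"n":96},[82,7]],"tyz":{"qh":{"ixr":45,"kn":58,"p":50,"zih":22},"rpg":11,"uq":[78,59],"vz":{"g":86,"is":55}}}
After op 7 (add /tyz/dx 0): {"mks":[{"cqg":30,"hno":28,"mow":29,"n":96},[82,7]],"tyz":{"dx":0,"qh":{"ixr":45,"kn":58,"p":50,"zih":22},"rpg":11,"uq":[78,59],"vz":{"g":86,"is":55}}}
After op 8 (replace /tyz/vz/g 72): {"mks":[{"cqg":30,"hno":28,"mow":29,"n":96},[82,7]],"tyz":{"dx":0,"qh":{"ixr":45,"kn":58,"p":50,"zih":22},"rpg":11,"uq":[78,59],"vz":{"g":72,"is":55}}}
After op 9 (remove /mks/0/n): {"mks":[{"cqg":30,"hno":28,"mow":29},[82,7]],"tyz":{"dx":0,"qh":{"ixr":45,"kn":58,"p":50,"zih":22},"rpg":11,"uq":[78,59],"vz":{"g":72,"is":55}}}
After op 10 (replace /mks/1/0 29): {"mks":[{"cqg":30,"hno":28,"mow":29},[29,7]],"tyz":{"dx":0,"qh":{"ixr":45,"kn":58,"p":50,"zih":22},"rpg":11,"uq":[78,59],"vz":{"g":72,"is":55}}}
After op 11 (replace /mks/0/mow 96): {"mks":[{"cqg":30,"hno":28,"mow":96},[29,7]],"tyz":{"dx":0,"qh":{"ixr":45,"kn":58,"p":50,"zih":22},"rpg":11,"uq":[78,59],"vz":{"g":72,"is":55}}}
After op 12 (add /tyz/vz/pm 81): {"mks":[{"cqg":30,"hno":28,"mow":96},[29,7]],"tyz":{"dx":0,"qh":{"ixr":45,"kn":58,"p":50,"zih":22},"rpg":11,"uq":[78,59],"vz":{"g":72,"is":55,"pm":81}}}
After op 13 (add /mks/2 93): {"mks":[{"cqg":30,"hno":28,"mow":96},[29,7],93],"tyz":{"dx":0,"qh":{"ixr":45,"kn":58,"p":50,"zih":22},"rpg":11,"uq":[78,59],"vz":{"g":72,"is":55,"pm":81}}}
After op 14 (replace /tyz/vz/is 77): {"mks":[{"cqg":30,"hno":28,"mow":96},[29,7],93],"tyz":{"dx":0,"qh":{"ixr":45,"kn":58,"p":50,"zih":22},"rpg":11,"uq":[78,59],"vz":{"g":72,"is":77,"pm":81}}}
After op 15 (replace /mks/0/cqg 84): {"mks":[{"cqg":84,"hno":28,"mow":96},[29,7],93],"tyz":{"dx":0,"qh":{"ixr":45,"kn":58,"p":50,"zih":22},"rpg":11,"uq":[78,59],"vz":{"g":72,"is":77,"pm":81}}}
After op 16 (replace /tyz/vz/is 91): {"mks":[{"cqg":84,"hno":28,"mow":96},[29,7],93],"tyz":{"dx":0,"qh":{"ixr":45,"kn":58,"p":50,"zih":22},"rpg":11,"uq":[78,59],"vz":{"g":72,"is":91,"pm":81}}}
After op 17 (remove /mks/0/hno): {"mks":[{"cqg":84,"mow":96},[29,7],93],"tyz":{"dx":0,"qh":{"ixr":45,"kn":58,"p":50,"zih":22},"rpg":11,"uq":[78,59],"vz":{"g":72,"is":91,"pm":81}}}
After op 18 (add /tyz/vz/q 1): {"mks":[{"cqg":84,"mow":96},[29,7],93],"tyz":{"dx":0,"qh":{"ixr":45,"kn":58,"p":50,"zih":22},"rpg":11,"uq":[78,59],"vz":{"g":72,"is":91,"pm":81,"q":1}}}
After op 19 (remove /tyz): {"mks":[{"cqg":84,"mow":96},[29,7],93]}
After op 20 (replace /mks 11): {"mks":11}
After op 21 (replace /mks 88): {"mks":88}
Value at /mks: 88

Answer: 88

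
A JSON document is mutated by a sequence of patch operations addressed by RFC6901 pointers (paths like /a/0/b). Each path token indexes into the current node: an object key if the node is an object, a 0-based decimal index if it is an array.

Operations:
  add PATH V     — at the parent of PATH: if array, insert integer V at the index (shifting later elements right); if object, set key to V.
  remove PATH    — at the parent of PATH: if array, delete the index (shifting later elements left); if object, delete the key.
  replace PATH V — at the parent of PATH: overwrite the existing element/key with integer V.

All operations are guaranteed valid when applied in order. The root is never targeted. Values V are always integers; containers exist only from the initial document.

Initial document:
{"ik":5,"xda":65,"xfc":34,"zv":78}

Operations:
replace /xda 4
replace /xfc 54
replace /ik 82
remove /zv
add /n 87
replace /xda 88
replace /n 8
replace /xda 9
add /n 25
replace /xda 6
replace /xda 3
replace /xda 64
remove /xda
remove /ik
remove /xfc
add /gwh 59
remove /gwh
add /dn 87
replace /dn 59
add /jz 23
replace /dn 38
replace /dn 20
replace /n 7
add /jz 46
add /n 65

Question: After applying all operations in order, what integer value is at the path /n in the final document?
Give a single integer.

Answer: 65

Derivation:
After op 1 (replace /xda 4): {"ik":5,"xda":4,"xfc":34,"zv":78}
After op 2 (replace /xfc 54): {"ik":5,"xda":4,"xfc":54,"zv":78}
After op 3 (replace /ik 82): {"ik":82,"xda":4,"xfc":54,"zv":78}
After op 4 (remove /zv): {"ik":82,"xda":4,"xfc":54}
After op 5 (add /n 87): {"ik":82,"n":87,"xda":4,"xfc":54}
After op 6 (replace /xda 88): {"ik":82,"n":87,"xda":88,"xfc":54}
After op 7 (replace /n 8): {"ik":82,"n":8,"xda":88,"xfc":54}
After op 8 (replace /xda 9): {"ik":82,"n":8,"xda":9,"xfc":54}
After op 9 (add /n 25): {"ik":82,"n":25,"xda":9,"xfc":54}
After op 10 (replace /xda 6): {"ik":82,"n":25,"xda":6,"xfc":54}
After op 11 (replace /xda 3): {"ik":82,"n":25,"xda":3,"xfc":54}
After op 12 (replace /xda 64): {"ik":82,"n":25,"xda":64,"xfc":54}
After op 13 (remove /xda): {"ik":82,"n":25,"xfc":54}
After op 14 (remove /ik): {"n":25,"xfc":54}
After op 15 (remove /xfc): {"n":25}
After op 16 (add /gwh 59): {"gwh":59,"n":25}
After op 17 (remove /gwh): {"n":25}
After op 18 (add /dn 87): {"dn":87,"n":25}
After op 19 (replace /dn 59): {"dn":59,"n":25}
After op 20 (add /jz 23): {"dn":59,"jz":23,"n":25}
After op 21 (replace /dn 38): {"dn":38,"jz":23,"n":25}
After op 22 (replace /dn 20): {"dn":20,"jz":23,"n":25}
After op 23 (replace /n 7): {"dn":20,"jz":23,"n":7}
After op 24 (add /jz 46): {"dn":20,"jz":46,"n":7}
After op 25 (add /n 65): {"dn":20,"jz":46,"n":65}
Value at /n: 65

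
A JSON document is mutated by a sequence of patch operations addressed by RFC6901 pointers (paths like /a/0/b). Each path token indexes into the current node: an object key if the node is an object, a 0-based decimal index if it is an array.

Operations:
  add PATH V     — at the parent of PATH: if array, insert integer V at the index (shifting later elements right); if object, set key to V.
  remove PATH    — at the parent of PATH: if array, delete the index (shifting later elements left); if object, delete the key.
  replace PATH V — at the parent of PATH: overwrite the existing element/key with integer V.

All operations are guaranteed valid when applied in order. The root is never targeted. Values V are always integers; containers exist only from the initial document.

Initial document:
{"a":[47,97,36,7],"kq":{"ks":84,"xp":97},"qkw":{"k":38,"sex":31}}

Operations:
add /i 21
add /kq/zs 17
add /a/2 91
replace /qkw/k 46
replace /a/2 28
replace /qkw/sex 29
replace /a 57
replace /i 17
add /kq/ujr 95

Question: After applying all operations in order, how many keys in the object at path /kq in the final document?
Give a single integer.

Answer: 4

Derivation:
After op 1 (add /i 21): {"a":[47,97,36,7],"i":21,"kq":{"ks":84,"xp":97},"qkw":{"k":38,"sex":31}}
After op 2 (add /kq/zs 17): {"a":[47,97,36,7],"i":21,"kq":{"ks":84,"xp":97,"zs":17},"qkw":{"k":38,"sex":31}}
After op 3 (add /a/2 91): {"a":[47,97,91,36,7],"i":21,"kq":{"ks":84,"xp":97,"zs":17},"qkw":{"k":38,"sex":31}}
After op 4 (replace /qkw/k 46): {"a":[47,97,91,36,7],"i":21,"kq":{"ks":84,"xp":97,"zs":17},"qkw":{"k":46,"sex":31}}
After op 5 (replace /a/2 28): {"a":[47,97,28,36,7],"i":21,"kq":{"ks":84,"xp":97,"zs":17},"qkw":{"k":46,"sex":31}}
After op 6 (replace /qkw/sex 29): {"a":[47,97,28,36,7],"i":21,"kq":{"ks":84,"xp":97,"zs":17},"qkw":{"k":46,"sex":29}}
After op 7 (replace /a 57): {"a":57,"i":21,"kq":{"ks":84,"xp":97,"zs":17},"qkw":{"k":46,"sex":29}}
After op 8 (replace /i 17): {"a":57,"i":17,"kq":{"ks":84,"xp":97,"zs":17},"qkw":{"k":46,"sex":29}}
After op 9 (add /kq/ujr 95): {"a":57,"i":17,"kq":{"ks":84,"ujr":95,"xp":97,"zs":17},"qkw":{"k":46,"sex":29}}
Size at path /kq: 4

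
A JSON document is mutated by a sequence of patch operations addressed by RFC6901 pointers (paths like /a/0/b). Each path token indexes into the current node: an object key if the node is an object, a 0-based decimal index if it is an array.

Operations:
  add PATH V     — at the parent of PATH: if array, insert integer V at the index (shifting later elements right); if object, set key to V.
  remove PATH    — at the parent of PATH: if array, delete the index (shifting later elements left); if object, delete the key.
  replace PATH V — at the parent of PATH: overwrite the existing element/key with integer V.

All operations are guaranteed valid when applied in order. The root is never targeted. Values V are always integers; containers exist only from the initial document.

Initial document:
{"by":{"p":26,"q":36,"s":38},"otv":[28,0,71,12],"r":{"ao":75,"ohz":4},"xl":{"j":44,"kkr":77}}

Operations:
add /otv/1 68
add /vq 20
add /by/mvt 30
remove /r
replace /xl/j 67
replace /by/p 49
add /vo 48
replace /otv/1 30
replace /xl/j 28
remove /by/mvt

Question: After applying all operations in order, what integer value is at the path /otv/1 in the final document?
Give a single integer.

Answer: 30

Derivation:
After op 1 (add /otv/1 68): {"by":{"p":26,"q":36,"s":38},"otv":[28,68,0,71,12],"r":{"ao":75,"ohz":4},"xl":{"j":44,"kkr":77}}
After op 2 (add /vq 20): {"by":{"p":26,"q":36,"s":38},"otv":[28,68,0,71,12],"r":{"ao":75,"ohz":4},"vq":20,"xl":{"j":44,"kkr":77}}
After op 3 (add /by/mvt 30): {"by":{"mvt":30,"p":26,"q":36,"s":38},"otv":[28,68,0,71,12],"r":{"ao":75,"ohz":4},"vq":20,"xl":{"j":44,"kkr":77}}
After op 4 (remove /r): {"by":{"mvt":30,"p":26,"q":36,"s":38},"otv":[28,68,0,71,12],"vq":20,"xl":{"j":44,"kkr":77}}
After op 5 (replace /xl/j 67): {"by":{"mvt":30,"p":26,"q":36,"s":38},"otv":[28,68,0,71,12],"vq":20,"xl":{"j":67,"kkr":77}}
After op 6 (replace /by/p 49): {"by":{"mvt":30,"p":49,"q":36,"s":38},"otv":[28,68,0,71,12],"vq":20,"xl":{"j":67,"kkr":77}}
After op 7 (add /vo 48): {"by":{"mvt":30,"p":49,"q":36,"s":38},"otv":[28,68,0,71,12],"vo":48,"vq":20,"xl":{"j":67,"kkr":77}}
After op 8 (replace /otv/1 30): {"by":{"mvt":30,"p":49,"q":36,"s":38},"otv":[28,30,0,71,12],"vo":48,"vq":20,"xl":{"j":67,"kkr":77}}
After op 9 (replace /xl/j 28): {"by":{"mvt":30,"p":49,"q":36,"s":38},"otv":[28,30,0,71,12],"vo":48,"vq":20,"xl":{"j":28,"kkr":77}}
After op 10 (remove /by/mvt): {"by":{"p":49,"q":36,"s":38},"otv":[28,30,0,71,12],"vo":48,"vq":20,"xl":{"j":28,"kkr":77}}
Value at /otv/1: 30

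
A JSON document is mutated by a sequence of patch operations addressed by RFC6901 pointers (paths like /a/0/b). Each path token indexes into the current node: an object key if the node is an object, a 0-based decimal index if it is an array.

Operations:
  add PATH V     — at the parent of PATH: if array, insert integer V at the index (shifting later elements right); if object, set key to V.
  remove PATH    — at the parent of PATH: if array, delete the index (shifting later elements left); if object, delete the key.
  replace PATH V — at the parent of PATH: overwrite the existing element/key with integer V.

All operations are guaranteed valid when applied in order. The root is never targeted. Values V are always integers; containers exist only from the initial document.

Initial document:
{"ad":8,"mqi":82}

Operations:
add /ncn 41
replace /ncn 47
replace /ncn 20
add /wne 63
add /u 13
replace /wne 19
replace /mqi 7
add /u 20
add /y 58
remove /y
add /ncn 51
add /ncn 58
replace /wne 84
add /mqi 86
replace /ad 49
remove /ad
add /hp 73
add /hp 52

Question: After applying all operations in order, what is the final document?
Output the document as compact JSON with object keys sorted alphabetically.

After op 1 (add /ncn 41): {"ad":8,"mqi":82,"ncn":41}
After op 2 (replace /ncn 47): {"ad":8,"mqi":82,"ncn":47}
After op 3 (replace /ncn 20): {"ad":8,"mqi":82,"ncn":20}
After op 4 (add /wne 63): {"ad":8,"mqi":82,"ncn":20,"wne":63}
After op 5 (add /u 13): {"ad":8,"mqi":82,"ncn":20,"u":13,"wne":63}
After op 6 (replace /wne 19): {"ad":8,"mqi":82,"ncn":20,"u":13,"wne":19}
After op 7 (replace /mqi 7): {"ad":8,"mqi":7,"ncn":20,"u":13,"wne":19}
After op 8 (add /u 20): {"ad":8,"mqi":7,"ncn":20,"u":20,"wne":19}
After op 9 (add /y 58): {"ad":8,"mqi":7,"ncn":20,"u":20,"wne":19,"y":58}
After op 10 (remove /y): {"ad":8,"mqi":7,"ncn":20,"u":20,"wne":19}
After op 11 (add /ncn 51): {"ad":8,"mqi":7,"ncn":51,"u":20,"wne":19}
After op 12 (add /ncn 58): {"ad":8,"mqi":7,"ncn":58,"u":20,"wne":19}
After op 13 (replace /wne 84): {"ad":8,"mqi":7,"ncn":58,"u":20,"wne":84}
After op 14 (add /mqi 86): {"ad":8,"mqi":86,"ncn":58,"u":20,"wne":84}
After op 15 (replace /ad 49): {"ad":49,"mqi":86,"ncn":58,"u":20,"wne":84}
After op 16 (remove /ad): {"mqi":86,"ncn":58,"u":20,"wne":84}
After op 17 (add /hp 73): {"hp":73,"mqi":86,"ncn":58,"u":20,"wne":84}
After op 18 (add /hp 52): {"hp":52,"mqi":86,"ncn":58,"u":20,"wne":84}

Answer: {"hp":52,"mqi":86,"ncn":58,"u":20,"wne":84}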